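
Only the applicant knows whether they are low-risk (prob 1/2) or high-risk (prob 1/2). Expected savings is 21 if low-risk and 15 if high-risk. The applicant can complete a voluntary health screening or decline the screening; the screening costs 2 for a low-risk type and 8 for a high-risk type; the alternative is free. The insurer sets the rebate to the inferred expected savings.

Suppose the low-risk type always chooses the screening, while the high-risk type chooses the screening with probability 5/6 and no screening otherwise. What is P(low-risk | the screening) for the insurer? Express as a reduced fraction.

P(the screening) = (1/2)·1 + (1/2)·(5/6) = 11/12.
By Bayes' rule, P(low-risk | the screening) = (1/2) / (11/12) = 6/11.

6/11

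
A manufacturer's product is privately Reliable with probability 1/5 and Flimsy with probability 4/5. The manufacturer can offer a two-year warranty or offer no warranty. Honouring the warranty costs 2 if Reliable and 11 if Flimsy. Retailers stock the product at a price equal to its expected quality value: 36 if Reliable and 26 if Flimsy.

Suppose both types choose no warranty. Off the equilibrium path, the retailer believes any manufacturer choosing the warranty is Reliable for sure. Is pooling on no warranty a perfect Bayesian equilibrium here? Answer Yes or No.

No

On path, the retailer holds the prior and pays 1/5·36 + 4/5·26 = 28. Off path (the warranty), believing Reliable, it pays 36.
Reliable: no warranty nets 28; the warranty nets 36 − 2 = 34. Reliable would deviate.
Flimsy: no warranty nets 28; the warranty nets 36 − 11 = 25. Flimsy stays.
A type deviates, so pooling fails.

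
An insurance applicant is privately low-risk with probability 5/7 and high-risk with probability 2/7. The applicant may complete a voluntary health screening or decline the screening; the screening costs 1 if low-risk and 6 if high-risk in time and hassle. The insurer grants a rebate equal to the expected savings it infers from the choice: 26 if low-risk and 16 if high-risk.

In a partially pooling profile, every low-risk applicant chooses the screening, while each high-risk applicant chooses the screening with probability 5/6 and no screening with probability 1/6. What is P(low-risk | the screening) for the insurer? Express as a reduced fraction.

P(the screening) = (5/7)·1 + (2/7)·(5/6) = 20/21.
By Bayes' rule, P(low-risk | the screening) = (5/7) / (20/21) = 3/4.

3/4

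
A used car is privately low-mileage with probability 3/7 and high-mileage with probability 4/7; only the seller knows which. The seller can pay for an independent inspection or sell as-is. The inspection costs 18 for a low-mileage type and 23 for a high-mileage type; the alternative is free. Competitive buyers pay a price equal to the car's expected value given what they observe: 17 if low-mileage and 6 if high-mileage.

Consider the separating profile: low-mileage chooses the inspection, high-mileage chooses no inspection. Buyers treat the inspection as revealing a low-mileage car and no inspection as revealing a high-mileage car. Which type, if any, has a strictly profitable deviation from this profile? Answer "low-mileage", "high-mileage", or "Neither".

low-mileage

The inspection pays 17; no inspection pays 6.
low-mileage: assigned the inspection, nets 17 − 18 = -1; deviating to no inspection nets 6.
high-mileage: assigned no inspection, nets 6; deviating to the inspection nets 17 − 23 = -6.
The low-mileage type gains 7 by deviating.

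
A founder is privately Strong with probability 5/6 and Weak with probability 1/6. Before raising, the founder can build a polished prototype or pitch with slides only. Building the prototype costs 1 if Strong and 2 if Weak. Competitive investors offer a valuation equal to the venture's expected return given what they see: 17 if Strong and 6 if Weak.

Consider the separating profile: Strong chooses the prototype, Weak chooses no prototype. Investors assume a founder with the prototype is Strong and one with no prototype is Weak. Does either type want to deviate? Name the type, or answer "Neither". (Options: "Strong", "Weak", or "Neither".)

Weak

The prototype pays 17; no prototype pays 6.
Strong: assigned the prototype, nets 17 − 1 = 16; deviating to no prototype nets 6.
Weak: assigned no prototype, nets 6; deviating to the prototype nets 17 − 2 = 15.
The Weak type gains 9 by deviating.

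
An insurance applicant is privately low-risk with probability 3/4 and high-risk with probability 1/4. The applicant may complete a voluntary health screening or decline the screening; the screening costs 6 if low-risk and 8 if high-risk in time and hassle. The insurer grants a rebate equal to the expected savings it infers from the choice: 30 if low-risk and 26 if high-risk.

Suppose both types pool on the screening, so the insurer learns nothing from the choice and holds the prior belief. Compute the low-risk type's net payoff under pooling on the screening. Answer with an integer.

Pooled rebate = 3/4·30 + 1/4·26 = 29.
low-risk pays cost 6 for the screening, so net payoff = 29 − 6 = 23.

23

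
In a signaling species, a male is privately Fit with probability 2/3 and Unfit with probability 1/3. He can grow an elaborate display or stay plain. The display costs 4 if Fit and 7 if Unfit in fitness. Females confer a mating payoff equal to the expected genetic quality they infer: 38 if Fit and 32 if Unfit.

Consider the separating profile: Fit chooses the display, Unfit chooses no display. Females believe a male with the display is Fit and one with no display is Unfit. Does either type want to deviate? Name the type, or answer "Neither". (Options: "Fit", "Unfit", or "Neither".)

Neither

The display pays 38; no display pays 32.
Fit: assigned the display, nets 38 − 4 = 34; deviating to no display nets 32.
Unfit: assigned no display, nets 32; deviating to the display nets 38 − 7 = 31.
Both types strictly prefer their assigned action; no profitable deviation.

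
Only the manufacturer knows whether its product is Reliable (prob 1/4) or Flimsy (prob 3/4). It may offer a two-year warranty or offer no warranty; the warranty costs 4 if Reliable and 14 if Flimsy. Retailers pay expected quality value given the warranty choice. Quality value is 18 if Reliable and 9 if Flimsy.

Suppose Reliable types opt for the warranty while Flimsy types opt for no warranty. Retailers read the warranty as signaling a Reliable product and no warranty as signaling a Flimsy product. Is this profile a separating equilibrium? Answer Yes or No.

Yes

Under these beliefs, the warranty earns price 18 and no warranty earns price 9.
Reliable: the warranty nets 18 − 4 = 14; no warranty nets 9. Reliable prefers the warranty.
Flimsy: the warranty nets 18 − 14 = 4; no warranty nets 9. Flimsy prefers no warranty.
Neither type deviates, so the separating profile is an equilibrium.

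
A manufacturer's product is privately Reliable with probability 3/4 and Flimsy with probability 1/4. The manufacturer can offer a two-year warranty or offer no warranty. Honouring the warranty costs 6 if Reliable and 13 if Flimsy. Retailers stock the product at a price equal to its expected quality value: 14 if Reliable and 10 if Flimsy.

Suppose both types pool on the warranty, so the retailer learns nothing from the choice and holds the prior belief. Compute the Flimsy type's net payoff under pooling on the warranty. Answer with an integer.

Pooled price = 3/4·14 + 1/4·10 = 13.
Flimsy pays cost 13 for the warranty, so net payoff = 13 − 13 = 0.

0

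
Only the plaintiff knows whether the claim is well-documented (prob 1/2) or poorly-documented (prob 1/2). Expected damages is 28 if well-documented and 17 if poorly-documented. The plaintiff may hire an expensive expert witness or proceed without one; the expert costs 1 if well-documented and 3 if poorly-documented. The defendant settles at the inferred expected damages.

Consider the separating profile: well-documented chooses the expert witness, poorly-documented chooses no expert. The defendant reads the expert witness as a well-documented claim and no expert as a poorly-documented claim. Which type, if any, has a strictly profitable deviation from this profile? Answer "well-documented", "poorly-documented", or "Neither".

poorly-documented

The expert witness pays 28; no expert pays 17.
well-documented: assigned the expert witness, nets 28 − 1 = 27; deviating to no expert nets 17.
poorly-documented: assigned no expert, nets 17; deviating to the expert witness nets 28 − 3 = 25.
The poorly-documented type gains 8 by deviating.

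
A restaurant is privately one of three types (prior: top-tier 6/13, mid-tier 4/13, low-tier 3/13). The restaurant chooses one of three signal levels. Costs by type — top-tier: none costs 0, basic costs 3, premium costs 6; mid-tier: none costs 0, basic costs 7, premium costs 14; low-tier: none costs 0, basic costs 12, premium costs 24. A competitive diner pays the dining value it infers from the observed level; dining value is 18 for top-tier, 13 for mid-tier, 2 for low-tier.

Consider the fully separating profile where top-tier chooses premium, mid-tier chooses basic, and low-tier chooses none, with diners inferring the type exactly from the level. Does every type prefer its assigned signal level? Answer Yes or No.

Yes

Separating price premiums: premium → 18, basic → 13, none → 2.
top-tier (assigned premium): none: 2 − 0 = 2; basic: 13 − 3 = 10; premium: 18 − 6 = 12. top-tier stays.
mid-tier (assigned basic): none: 2 − 0 = 2; basic: 13 − 7 = 6; premium: 18 − 14 = 4. mid-tier stays.
low-tier (assigned none): none: 2 − 0 = 2; basic: 13 − 12 = 1; premium: 18 − 24 = -6. low-tier stays.
Every type prefers its assigned level; separation holds.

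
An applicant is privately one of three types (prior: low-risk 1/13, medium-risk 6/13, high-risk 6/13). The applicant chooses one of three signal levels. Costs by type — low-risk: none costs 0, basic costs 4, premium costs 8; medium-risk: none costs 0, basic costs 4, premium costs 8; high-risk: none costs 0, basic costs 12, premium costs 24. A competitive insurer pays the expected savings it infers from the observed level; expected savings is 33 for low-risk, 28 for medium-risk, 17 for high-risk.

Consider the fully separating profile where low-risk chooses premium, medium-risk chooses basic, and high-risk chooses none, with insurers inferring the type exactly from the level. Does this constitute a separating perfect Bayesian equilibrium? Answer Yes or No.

Separating rebates: premium → 33, basic → 28, none → 17.
low-risk (assigned premium): none: 17 − 0 = 17; basic: 28 − 4 = 24; premium: 33 − 8 = 25. low-risk stays.
medium-risk (assigned basic): none: 17 − 0 = 17; basic: 28 − 4 = 24; premium: 33 − 8 = 25. medium-risk prefers premium.
high-risk (assigned none): none: 17 − 0 = 17; basic: 28 − 12 = 16; premium: 33 − 24 = 9. high-risk stays.
At least one type deviates; the separating profile fails.

No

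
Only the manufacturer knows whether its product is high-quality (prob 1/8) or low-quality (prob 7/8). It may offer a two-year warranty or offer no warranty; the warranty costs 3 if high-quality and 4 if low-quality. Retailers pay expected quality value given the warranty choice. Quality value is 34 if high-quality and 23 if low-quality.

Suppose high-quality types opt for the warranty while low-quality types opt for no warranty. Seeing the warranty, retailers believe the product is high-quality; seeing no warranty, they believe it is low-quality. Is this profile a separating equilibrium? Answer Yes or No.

Under these beliefs, the warranty earns price 34 and no warranty earns price 23.
high-quality: the warranty nets 34 − 3 = 31; no warranty nets 23. high-quality prefers the warranty.
low-quality: the warranty nets 34 − 4 = 30; no warranty nets 23. low-quality would deviate to the warranty.
low-quality has a profitable deviation, so the profile is not an equilibrium.

No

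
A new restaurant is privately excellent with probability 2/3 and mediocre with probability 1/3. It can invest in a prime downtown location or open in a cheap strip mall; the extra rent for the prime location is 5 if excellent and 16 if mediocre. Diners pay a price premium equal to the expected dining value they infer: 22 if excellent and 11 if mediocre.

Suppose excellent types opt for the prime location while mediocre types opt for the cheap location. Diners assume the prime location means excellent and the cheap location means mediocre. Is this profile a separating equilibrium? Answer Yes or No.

Yes

Under these beliefs, the prime location earns price premium 22 and the cheap location earns price premium 11.
excellent: the prime location nets 22 − 5 = 17; the cheap location nets 11. excellent prefers the prime location.
mediocre: the prime location nets 22 − 16 = 6; the cheap location nets 11. mediocre prefers the cheap location.
Neither type deviates, so the separating profile is an equilibrium.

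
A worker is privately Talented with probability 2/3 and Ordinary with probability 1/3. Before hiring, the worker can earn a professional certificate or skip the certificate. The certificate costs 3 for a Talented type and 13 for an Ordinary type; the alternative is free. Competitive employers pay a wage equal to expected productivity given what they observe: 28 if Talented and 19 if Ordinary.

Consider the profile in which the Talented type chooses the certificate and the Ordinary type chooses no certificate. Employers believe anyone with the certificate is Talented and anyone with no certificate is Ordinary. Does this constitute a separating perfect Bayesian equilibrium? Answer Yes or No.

Under these beliefs, the certificate earns wage 28 and no certificate earns wage 19.
Talented: the certificate nets 28 − 3 = 25; no certificate nets 19. Talented prefers the certificate.
Ordinary: the certificate nets 28 − 13 = 15; no certificate nets 19. Ordinary prefers no certificate.
Neither type deviates, so the separating profile is an equilibrium.

Yes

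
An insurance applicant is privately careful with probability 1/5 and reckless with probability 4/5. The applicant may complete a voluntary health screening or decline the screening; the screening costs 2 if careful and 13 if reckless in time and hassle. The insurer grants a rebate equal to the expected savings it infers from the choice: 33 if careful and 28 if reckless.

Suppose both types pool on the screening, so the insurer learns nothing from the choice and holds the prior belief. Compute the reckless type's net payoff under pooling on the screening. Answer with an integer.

16

Pooled rebate = 1/5·33 + 4/5·28 = 29.
reckless pays cost 13 for the screening, so net payoff = 29 − 13 = 16.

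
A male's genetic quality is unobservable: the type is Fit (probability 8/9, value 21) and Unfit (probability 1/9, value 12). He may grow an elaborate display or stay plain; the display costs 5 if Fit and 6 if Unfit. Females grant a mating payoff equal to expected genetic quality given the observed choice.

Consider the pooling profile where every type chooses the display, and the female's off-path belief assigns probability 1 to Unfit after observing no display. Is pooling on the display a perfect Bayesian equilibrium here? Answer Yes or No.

Yes

On path, the female holds the prior and pays 8/9·21 + 1/9·12 = 20. Off path (no display), believing Unfit, it pays 12.
Fit: the display nets 20 − 5 = 15; no display nets 12. Fit stays.
Unfit: the display nets 20 − 6 = 14; no display nets 12. Unfit stays.
No type deviates, so pooling is sustained.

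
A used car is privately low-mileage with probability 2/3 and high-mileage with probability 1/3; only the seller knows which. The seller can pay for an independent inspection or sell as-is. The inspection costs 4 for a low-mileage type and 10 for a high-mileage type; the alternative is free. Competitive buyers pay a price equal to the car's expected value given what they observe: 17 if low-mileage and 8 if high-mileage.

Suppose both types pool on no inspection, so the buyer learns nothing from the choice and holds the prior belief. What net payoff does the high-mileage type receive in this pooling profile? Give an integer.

Pooled price = 2/3·17 + 1/3·8 = 14.
high-mileage pays no cost for no inspection, so net payoff = 14.

14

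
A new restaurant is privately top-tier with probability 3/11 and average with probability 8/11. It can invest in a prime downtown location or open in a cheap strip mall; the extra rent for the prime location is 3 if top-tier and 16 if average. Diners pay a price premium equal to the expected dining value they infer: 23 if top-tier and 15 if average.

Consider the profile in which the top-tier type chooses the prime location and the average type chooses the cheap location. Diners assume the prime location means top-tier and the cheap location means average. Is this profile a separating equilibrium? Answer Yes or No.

Under these beliefs, the prime location earns price premium 23 and the cheap location earns price premium 15.
top-tier: the prime location nets 23 − 3 = 20; the cheap location nets 15. top-tier prefers the prime location.
average: the prime location nets 23 − 16 = 7; the cheap location nets 15. average prefers the cheap location.
Neither type deviates, so the separating profile is an equilibrium.

Yes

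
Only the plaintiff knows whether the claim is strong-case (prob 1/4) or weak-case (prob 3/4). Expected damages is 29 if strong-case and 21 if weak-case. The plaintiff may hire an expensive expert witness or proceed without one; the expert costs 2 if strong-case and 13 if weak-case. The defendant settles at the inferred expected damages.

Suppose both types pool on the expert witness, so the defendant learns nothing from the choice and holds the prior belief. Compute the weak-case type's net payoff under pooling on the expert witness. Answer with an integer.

10

Pooled settlement = 1/4·29 + 3/4·21 = 23.
weak-case pays cost 13 for the expert witness, so net payoff = 23 − 13 = 10.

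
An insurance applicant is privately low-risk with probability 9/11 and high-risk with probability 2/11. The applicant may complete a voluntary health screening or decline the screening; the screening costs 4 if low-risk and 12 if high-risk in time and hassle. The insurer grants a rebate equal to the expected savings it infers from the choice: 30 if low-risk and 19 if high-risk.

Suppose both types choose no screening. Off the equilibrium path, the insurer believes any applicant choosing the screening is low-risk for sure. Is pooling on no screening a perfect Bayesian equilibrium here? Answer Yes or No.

On path, the insurer holds the prior and pays 9/11·30 + 2/11·19 = 28. Off path (the screening), believing low-risk, it pays 30.
low-risk: no screening nets 28; the screening nets 30 − 4 = 26. low-risk stays.
high-risk: no screening nets 28; the screening nets 30 − 12 = 18. high-risk stays.
No type deviates, so pooling is sustained.

Yes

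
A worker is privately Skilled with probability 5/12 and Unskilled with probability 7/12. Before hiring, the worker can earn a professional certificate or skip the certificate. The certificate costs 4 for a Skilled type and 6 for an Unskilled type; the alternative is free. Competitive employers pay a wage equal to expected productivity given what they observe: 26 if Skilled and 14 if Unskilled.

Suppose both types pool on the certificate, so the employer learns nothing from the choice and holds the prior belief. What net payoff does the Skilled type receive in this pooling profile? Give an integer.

15

Pooled wage = 5/12·26 + 7/12·14 = 19.
Skilled pays cost 4 for the certificate, so net payoff = 19 − 4 = 15.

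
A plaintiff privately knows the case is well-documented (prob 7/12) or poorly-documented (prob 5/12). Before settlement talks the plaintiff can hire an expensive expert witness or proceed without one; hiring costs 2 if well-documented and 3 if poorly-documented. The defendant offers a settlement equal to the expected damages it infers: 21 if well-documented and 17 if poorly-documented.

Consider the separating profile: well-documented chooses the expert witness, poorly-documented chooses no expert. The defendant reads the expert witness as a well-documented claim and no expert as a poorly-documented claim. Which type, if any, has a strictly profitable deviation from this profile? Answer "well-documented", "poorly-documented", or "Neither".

The expert witness pays 21; no expert pays 17.
well-documented: assigned the expert witness, nets 21 − 2 = 19; deviating to no expert nets 17.
poorly-documented: assigned no expert, nets 17; deviating to the expert witness nets 21 − 3 = 18.
The poorly-documented type gains 1 by deviating.

poorly-documented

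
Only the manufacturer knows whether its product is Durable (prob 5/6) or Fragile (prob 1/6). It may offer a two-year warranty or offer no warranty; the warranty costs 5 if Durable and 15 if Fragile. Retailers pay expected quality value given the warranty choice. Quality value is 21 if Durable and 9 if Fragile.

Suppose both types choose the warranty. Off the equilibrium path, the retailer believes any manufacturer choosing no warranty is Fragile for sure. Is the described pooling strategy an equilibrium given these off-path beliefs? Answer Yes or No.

On path, the retailer holds the prior and pays 5/6·21 + 1/6·9 = 19. Off path (no warranty), believing Fragile, it pays 9.
Durable: the warranty nets 19 − 5 = 14; no warranty nets 9. Durable stays.
Fragile: the warranty nets 19 − 15 = 4; no warranty nets 9. Fragile would deviate.
A type deviates, so pooling fails.

No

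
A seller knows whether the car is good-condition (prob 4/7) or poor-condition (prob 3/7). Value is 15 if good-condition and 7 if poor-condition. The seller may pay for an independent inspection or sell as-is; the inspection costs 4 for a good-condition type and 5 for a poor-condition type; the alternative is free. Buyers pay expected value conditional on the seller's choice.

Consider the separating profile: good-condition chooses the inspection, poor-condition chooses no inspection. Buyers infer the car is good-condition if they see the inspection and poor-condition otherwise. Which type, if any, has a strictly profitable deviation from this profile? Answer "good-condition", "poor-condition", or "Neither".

The inspection pays 15; no inspection pays 7.
good-condition: assigned the inspection, nets 15 − 4 = 11; deviating to no inspection nets 7.
poor-condition: assigned no inspection, nets 7; deviating to the inspection nets 15 − 5 = 10.
The poor-condition type gains 3 by deviating.

poor-condition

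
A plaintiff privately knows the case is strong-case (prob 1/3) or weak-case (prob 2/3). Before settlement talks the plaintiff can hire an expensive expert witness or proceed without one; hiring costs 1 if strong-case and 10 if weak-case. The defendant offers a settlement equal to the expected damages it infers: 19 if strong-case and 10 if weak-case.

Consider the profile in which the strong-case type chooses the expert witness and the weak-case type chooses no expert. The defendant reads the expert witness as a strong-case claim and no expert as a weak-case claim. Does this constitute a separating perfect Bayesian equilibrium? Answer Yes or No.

Under these beliefs, the expert witness earns settlement 19 and no expert earns settlement 10.
strong-case: the expert witness nets 19 − 1 = 18; no expert nets 10. strong-case prefers the expert witness.
weak-case: the expert witness nets 19 − 10 = 9; no expert nets 10. weak-case prefers no expert.
Neither type deviates, so the separating profile is an equilibrium.

Yes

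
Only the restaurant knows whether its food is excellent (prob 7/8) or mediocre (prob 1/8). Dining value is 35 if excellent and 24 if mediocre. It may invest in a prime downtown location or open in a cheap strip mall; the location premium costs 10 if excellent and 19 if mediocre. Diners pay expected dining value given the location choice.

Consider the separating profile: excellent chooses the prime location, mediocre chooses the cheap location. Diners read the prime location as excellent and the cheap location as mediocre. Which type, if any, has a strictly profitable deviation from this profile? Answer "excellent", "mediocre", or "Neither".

The prime location pays 35; the cheap location pays 24.
excellent: assigned the prime location, nets 35 − 10 = 25; deviating to the cheap location nets 24.
mediocre: assigned the cheap location, nets 24; deviating to the prime location nets 35 − 19 = 16.
Both types strictly prefer their assigned action; no profitable deviation.

Neither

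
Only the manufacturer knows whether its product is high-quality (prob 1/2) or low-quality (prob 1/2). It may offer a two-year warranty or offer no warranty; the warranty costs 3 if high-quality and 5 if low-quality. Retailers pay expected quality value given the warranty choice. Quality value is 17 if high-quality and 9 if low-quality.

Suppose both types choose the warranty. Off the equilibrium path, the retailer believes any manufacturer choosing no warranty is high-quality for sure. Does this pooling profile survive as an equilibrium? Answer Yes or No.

No

On path, the retailer holds the prior and pays 1/2·17 + 1/2·9 = 13. Off path (no warranty), believing high-quality, it pays 17.
high-quality: the warranty nets 13 − 3 = 10; no warranty nets 17. high-quality would deviate.
low-quality: the warranty nets 13 − 5 = 8; no warranty nets 17. low-quality would deviate.
A type deviates, so pooling fails.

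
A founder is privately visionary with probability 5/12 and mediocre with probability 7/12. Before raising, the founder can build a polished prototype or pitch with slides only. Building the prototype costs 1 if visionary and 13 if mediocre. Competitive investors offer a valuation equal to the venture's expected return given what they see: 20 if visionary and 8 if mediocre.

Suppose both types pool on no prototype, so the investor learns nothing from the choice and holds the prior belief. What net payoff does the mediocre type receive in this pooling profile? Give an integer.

Pooled valuation = 5/12·20 + 7/12·8 = 13.
mediocre pays no cost for no prototype, so net payoff = 13.

13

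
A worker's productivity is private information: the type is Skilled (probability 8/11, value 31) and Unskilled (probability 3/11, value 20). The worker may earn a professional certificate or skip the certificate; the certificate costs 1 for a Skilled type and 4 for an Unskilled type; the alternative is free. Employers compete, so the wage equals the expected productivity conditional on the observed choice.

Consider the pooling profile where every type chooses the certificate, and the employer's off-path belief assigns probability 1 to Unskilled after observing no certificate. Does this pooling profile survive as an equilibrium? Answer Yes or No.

On path, the employer holds the prior and pays 8/11·31 + 3/11·20 = 28. Off path (no certificate), believing Unskilled, it pays 20.
Skilled: the certificate nets 28 − 1 = 27; no certificate nets 20. Skilled stays.
Unskilled: the certificate nets 28 − 4 = 24; no certificate nets 20. Unskilled stays.
No type deviates, so pooling is sustained.

Yes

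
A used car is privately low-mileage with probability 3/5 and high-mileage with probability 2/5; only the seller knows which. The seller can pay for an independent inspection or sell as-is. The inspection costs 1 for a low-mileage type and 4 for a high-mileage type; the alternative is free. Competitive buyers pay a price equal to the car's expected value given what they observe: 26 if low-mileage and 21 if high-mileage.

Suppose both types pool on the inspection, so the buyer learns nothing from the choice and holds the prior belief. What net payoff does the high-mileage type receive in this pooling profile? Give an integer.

20

Pooled price = 3/5·26 + 2/5·21 = 24.
high-mileage pays cost 4 for the inspection, so net payoff = 24 − 4 = 20.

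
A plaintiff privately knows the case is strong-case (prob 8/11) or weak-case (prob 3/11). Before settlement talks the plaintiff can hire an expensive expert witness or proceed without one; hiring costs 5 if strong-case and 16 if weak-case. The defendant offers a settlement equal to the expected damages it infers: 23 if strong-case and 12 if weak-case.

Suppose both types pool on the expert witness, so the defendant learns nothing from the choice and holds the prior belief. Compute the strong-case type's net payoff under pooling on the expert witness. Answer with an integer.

Pooled settlement = 8/11·23 + 3/11·12 = 20.
strong-case pays cost 5 for the expert witness, so net payoff = 20 − 5 = 15.

15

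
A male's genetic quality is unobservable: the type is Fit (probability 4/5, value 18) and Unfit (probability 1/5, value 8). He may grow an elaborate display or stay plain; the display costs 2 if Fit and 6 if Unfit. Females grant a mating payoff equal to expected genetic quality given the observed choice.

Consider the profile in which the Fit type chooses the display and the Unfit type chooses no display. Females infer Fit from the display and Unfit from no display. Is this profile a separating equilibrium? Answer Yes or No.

No

Under these beliefs, the display earns mating payoff 18 and no display earns mating payoff 8.
Fit: the display nets 18 − 2 = 16; no display nets 8. Fit prefers the display.
Unfit: the display nets 18 − 6 = 12; no display nets 8. Unfit would deviate to the display.
Unfit has a profitable deviation, so the profile is not an equilibrium.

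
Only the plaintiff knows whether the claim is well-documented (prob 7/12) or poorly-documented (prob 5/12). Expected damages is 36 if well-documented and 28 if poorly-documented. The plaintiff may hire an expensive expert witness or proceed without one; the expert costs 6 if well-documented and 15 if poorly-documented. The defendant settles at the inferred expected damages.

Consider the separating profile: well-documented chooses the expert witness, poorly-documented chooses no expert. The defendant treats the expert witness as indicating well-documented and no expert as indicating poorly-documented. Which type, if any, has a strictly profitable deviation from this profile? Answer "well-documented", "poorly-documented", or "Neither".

The expert witness pays 36; no expert pays 28.
well-documented: assigned the expert witness, nets 36 − 6 = 30; deviating to no expert nets 28.
poorly-documented: assigned no expert, nets 28; deviating to the expert witness nets 36 − 15 = 21.
Both types strictly prefer their assigned action; no profitable deviation.

Neither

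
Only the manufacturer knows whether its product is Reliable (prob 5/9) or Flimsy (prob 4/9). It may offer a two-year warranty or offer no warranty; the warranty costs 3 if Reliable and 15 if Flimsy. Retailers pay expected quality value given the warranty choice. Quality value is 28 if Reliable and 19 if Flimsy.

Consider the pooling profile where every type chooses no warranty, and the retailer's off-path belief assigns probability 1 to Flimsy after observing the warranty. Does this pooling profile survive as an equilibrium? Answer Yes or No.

On path, the retailer holds the prior and pays 5/9·28 + 4/9·19 = 24. Off path (the warranty), believing Flimsy, it pays 19.
Reliable: no warranty nets 24; the warranty nets 19 − 3 = 16. Reliable stays.
Flimsy: no warranty nets 24; the warranty nets 19 − 15 = 4. Flimsy stays.
No type deviates, so pooling is sustained.

Yes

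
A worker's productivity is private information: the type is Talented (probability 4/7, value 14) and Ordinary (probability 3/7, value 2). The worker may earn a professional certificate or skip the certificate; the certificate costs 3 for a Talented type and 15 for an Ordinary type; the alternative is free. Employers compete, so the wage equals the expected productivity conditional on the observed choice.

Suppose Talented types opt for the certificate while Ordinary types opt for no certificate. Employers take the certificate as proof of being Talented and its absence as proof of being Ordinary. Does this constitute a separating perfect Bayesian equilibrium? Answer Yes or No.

Yes

Under these beliefs, the certificate earns wage 14 and no certificate earns wage 2.
Talented: the certificate nets 14 − 3 = 11; no certificate nets 2. Talented prefers the certificate.
Ordinary: the certificate nets 14 − 15 = -1; no certificate nets 2. Ordinary prefers no certificate.
Neither type deviates, so the separating profile is an equilibrium.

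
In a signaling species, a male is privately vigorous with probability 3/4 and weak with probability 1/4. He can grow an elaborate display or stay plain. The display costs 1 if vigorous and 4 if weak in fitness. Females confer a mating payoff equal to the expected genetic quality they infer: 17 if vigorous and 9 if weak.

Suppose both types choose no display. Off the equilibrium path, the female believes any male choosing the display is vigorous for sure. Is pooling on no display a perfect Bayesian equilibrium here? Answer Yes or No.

On path, the female holds the prior and pays 3/4·17 + 1/4·9 = 15. Off path (the display), believing vigorous, it pays 17.
vigorous: no display nets 15; the display nets 17 − 1 = 16. vigorous would deviate.
weak: no display nets 15; the display nets 17 − 4 = 13. weak stays.
A type deviates, so pooling fails.

No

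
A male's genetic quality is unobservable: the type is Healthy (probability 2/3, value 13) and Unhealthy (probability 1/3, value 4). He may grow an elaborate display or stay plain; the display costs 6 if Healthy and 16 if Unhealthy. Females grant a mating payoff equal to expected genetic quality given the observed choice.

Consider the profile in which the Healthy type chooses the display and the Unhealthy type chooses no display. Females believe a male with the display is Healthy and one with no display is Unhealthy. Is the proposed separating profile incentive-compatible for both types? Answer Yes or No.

Under these beliefs, the display earns mating payoff 13 and no display earns mating payoff 4.
Healthy: the display nets 13 − 6 = 7; no display nets 4. Healthy prefers the display.
Unhealthy: the display nets 13 − 16 = -3; no display nets 4. Unhealthy prefers no display.
Neither type deviates, so the separating profile is an equilibrium.

Yes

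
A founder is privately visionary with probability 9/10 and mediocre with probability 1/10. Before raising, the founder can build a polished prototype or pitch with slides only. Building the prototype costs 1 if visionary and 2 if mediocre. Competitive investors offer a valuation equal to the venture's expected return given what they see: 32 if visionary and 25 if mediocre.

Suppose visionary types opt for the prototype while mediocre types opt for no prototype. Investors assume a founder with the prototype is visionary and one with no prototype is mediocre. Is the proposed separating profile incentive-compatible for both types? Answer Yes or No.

No

Under these beliefs, the prototype earns valuation 32 and no prototype earns valuation 25.
visionary: the prototype nets 32 − 1 = 31; no prototype nets 25. visionary prefers the prototype.
mediocre: the prototype nets 32 − 2 = 30; no prototype nets 25. mediocre would deviate to the prototype.
mediocre has a profitable deviation, so the profile is not an equilibrium.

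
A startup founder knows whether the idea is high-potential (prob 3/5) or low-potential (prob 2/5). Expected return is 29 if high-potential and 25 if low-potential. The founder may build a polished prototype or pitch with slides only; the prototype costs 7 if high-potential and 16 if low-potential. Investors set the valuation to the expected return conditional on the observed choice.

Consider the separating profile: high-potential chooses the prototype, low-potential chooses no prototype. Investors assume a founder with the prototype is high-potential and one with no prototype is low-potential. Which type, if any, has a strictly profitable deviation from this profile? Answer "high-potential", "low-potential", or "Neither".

high-potential

The prototype pays 29; no prototype pays 25.
high-potential: assigned the prototype, nets 29 − 7 = 22; deviating to no prototype nets 25.
low-potential: assigned no prototype, nets 25; deviating to the prototype nets 29 − 16 = 13.
The high-potential type gains 3 by deviating.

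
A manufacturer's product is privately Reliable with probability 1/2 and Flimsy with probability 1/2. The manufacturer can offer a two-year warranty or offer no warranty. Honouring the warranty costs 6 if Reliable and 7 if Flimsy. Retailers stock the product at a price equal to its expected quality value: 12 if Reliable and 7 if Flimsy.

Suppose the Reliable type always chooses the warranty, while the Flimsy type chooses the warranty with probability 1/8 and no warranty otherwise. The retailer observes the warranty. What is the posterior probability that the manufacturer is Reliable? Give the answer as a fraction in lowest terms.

P(the warranty) = (1/2)·1 + (1/2)·(1/8) = 9/16.
By Bayes' rule, P(Reliable | the warranty) = (1/2) / (9/16) = 8/9.

8/9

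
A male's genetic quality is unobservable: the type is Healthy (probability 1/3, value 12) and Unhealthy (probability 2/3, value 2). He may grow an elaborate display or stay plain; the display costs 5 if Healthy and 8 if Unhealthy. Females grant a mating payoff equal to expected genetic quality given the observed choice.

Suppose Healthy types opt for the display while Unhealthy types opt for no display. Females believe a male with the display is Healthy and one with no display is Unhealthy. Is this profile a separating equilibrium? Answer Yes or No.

Under these beliefs, the display earns mating payoff 12 and no display earns mating payoff 2.
Healthy: the display nets 12 − 5 = 7; no display nets 2. Healthy prefers the display.
Unhealthy: the display nets 12 − 8 = 4; no display nets 2. Unhealthy would deviate to the display.
Unhealthy has a profitable deviation, so the profile is not an equilibrium.

No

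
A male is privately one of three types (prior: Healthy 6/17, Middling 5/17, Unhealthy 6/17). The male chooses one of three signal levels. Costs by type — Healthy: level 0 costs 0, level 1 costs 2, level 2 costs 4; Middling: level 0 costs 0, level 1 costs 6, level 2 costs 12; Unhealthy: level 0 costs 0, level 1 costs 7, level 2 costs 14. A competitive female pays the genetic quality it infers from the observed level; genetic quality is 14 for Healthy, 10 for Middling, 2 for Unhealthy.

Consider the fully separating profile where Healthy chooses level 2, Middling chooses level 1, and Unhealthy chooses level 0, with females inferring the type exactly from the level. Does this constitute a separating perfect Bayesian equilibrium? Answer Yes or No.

Separating mating payoffs: level 2 → 14, level 1 → 10, level 0 → 2.
Healthy (assigned level 2): level 0: 2 − 0 = 2; level 1: 10 − 2 = 8; level 2: 14 − 4 = 10. Healthy stays.
Middling (assigned level 1): level 0: 2 − 0 = 2; level 1: 10 − 6 = 4; level 2: 14 − 12 = 2. Middling stays.
Unhealthy (assigned level 0): level 0: 2 − 0 = 2; level 1: 10 − 7 = 3; level 2: 14 − 14 = 0. Unhealthy prefers level 1.
At least one type deviates; the separating profile fails.

No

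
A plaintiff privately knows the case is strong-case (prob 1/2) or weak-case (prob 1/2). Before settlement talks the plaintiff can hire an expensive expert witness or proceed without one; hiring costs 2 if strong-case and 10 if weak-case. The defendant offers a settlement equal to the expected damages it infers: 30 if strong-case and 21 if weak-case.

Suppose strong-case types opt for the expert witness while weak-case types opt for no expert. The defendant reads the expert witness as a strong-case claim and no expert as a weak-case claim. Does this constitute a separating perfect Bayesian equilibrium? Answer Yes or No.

Yes

Under these beliefs, the expert witness earns settlement 30 and no expert earns settlement 21.
strong-case: the expert witness nets 30 − 2 = 28; no expert nets 21. strong-case prefers the expert witness.
weak-case: the expert witness nets 30 − 10 = 20; no expert nets 21. weak-case prefers no expert.
Neither type deviates, so the separating profile is an equilibrium.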